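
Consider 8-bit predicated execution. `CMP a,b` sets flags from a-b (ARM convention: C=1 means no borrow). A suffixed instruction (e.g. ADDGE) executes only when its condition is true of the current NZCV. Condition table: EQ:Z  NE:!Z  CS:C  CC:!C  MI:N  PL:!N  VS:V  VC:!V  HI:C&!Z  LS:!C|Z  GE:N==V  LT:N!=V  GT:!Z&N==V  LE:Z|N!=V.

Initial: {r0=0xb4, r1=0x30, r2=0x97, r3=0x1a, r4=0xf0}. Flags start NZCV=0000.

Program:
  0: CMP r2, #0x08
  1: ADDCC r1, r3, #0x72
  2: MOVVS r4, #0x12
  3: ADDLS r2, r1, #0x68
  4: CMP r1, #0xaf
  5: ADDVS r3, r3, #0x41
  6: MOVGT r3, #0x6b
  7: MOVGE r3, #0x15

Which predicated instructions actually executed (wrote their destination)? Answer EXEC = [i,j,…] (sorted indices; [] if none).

EXEC = [5,6,7]

[0] flags=1010 → (cmp)
[1] flags=1010 CC?F → skip
[2] flags=1010 VS?F → skip
[3] flags=1010 LS?F → skip
[4] flags=1001 → (cmp)
[5] flags=1001 VS?T → r3=0x5b
[6] flags=1001 GT?T → r3=0x6b
[7] flags=1001 GE?T → r3=0x15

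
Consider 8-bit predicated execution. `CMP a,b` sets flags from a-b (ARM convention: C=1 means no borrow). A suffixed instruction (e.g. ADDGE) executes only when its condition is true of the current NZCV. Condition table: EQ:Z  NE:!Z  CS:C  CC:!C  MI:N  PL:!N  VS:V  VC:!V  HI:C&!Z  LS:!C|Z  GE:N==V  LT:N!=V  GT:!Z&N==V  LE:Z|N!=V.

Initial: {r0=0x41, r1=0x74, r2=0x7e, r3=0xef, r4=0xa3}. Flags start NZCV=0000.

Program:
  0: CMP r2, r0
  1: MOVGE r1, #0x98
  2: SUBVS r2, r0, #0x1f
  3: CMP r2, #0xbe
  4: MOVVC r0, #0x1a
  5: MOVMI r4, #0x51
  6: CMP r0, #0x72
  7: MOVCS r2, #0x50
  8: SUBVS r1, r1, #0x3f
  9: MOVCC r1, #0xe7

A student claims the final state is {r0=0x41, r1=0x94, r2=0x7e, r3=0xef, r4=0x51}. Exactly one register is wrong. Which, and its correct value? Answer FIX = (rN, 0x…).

FIX = (r1, 0xe7)

[0] flags=0010 → (cmp)
[1] flags=0010 GE?T → r1=0x98
[2] flags=0010 VS?F → skip
[3] flags=1001 → (cmp)
[4] flags=1001 VC?F → skip
[5] flags=1001 MI?T → r4=0x51
[6] flags=1000 → (cmp)
[7] flags=1000 CS?F → skip
[8] flags=1000 VS?F → skip
[9] flags=1000 CC?T → r1=0xe7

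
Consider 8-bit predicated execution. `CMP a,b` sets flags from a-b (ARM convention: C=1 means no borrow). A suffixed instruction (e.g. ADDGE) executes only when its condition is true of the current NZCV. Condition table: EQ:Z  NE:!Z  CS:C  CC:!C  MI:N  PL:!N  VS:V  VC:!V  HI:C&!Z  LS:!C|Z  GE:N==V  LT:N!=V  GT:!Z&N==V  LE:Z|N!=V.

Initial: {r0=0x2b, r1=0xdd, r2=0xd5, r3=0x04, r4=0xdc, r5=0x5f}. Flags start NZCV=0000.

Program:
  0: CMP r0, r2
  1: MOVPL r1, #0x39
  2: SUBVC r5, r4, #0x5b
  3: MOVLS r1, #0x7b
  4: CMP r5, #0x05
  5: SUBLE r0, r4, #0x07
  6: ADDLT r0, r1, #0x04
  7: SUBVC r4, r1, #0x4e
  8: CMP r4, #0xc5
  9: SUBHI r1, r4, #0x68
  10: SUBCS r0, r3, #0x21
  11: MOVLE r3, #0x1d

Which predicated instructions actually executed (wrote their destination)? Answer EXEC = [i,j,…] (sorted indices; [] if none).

0: ✓ CMP  NZCV=0000
1: ✓ MOVPL  r1←0x39
2: ✓ SUBVC  r5←0x81
3: ✓ MOVLS  r1←0x7b
4: ✓ CMP  NZCV=0011
5: ✓ SUBLE  r0←0xd5
6: ✓ ADDLT  r0←0x7f
7: · SUBVC
8: ✓ CMP  NZCV=0010
9: ✓ SUBHI  r1←0x74
10: ✓ SUBCS  r0←0xe3
11: · MOVLE

EXEC = [1,2,3,5,6,9,10]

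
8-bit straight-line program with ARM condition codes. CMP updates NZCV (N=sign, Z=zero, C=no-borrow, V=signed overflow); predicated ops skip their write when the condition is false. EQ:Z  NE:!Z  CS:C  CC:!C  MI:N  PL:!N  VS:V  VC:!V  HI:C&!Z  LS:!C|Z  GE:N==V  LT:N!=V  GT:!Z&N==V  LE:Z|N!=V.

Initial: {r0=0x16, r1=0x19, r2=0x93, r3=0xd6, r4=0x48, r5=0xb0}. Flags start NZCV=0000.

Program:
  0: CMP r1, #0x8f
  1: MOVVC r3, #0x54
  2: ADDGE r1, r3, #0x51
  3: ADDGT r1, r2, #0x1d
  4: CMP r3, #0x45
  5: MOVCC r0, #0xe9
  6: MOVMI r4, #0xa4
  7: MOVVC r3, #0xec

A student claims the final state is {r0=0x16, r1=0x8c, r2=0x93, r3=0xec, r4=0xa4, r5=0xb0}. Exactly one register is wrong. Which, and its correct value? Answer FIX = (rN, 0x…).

0: ✓ CMP  NZCV=1001
1: · MOVVC
2: ✓ ADDGE  r1←0x27
3: ✓ ADDGT  r1←0xb0
4: ✓ CMP  NZCV=1010
5: · MOVCC
6: ✓ MOVMI  r4←0xa4
7: ✓ MOVVC  r3←0xec

FIX = (r1, 0xb0)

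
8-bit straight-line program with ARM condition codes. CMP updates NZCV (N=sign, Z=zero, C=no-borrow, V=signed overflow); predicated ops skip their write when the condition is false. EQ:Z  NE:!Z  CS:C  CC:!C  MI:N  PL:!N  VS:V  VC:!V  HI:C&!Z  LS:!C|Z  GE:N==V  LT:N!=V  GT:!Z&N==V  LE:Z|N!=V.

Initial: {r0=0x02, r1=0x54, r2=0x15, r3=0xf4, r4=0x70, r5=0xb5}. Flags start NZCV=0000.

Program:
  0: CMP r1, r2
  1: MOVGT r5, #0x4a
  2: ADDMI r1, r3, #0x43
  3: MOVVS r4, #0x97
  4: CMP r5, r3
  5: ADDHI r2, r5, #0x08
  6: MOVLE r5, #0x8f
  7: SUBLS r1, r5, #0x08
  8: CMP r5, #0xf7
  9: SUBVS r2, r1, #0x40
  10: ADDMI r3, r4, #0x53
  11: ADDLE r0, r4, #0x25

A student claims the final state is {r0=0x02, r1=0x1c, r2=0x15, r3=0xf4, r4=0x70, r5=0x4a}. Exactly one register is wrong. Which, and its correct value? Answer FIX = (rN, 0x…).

FIX = (r1, 0x42)

0: ✓ CMP  NZCV=0010
1: ✓ MOVGT  r5←0x4a
2: · ADDMI
3: · MOVVS
4: ✓ CMP  NZCV=0000
5: · ADDHI
6: · MOVLE
7: ✓ SUBLS  r1←0x42
8: ✓ CMP  NZCV=0000
9: · SUBVS
10: · ADDMI
11: · ADDLE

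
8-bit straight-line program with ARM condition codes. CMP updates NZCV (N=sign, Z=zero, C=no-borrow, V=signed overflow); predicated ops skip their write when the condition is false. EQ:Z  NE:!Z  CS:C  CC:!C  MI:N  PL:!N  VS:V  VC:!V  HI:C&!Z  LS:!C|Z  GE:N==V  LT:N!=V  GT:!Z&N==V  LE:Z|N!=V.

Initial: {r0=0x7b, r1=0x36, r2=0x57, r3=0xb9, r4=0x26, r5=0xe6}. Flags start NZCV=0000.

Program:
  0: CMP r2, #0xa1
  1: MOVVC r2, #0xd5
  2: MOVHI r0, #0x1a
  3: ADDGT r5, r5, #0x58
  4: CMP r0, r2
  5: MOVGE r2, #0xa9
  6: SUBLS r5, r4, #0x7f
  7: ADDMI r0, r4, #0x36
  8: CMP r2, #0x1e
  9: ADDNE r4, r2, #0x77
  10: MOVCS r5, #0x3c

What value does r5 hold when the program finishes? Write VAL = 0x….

VAL = 0x3c

0: ✓ CMP  NZCV=1001
1: · MOVVC
2: · MOVHI
3: ✓ ADDGT  r5←0x3e
4: ✓ CMP  NZCV=0010
5: ✓ MOVGE  r2←0xa9
6: · SUBLS
7: · ADDMI
8: ✓ CMP  NZCV=1010
9: ✓ ADDNE  r4←0x20
10: ✓ MOVCS  r5←0x3c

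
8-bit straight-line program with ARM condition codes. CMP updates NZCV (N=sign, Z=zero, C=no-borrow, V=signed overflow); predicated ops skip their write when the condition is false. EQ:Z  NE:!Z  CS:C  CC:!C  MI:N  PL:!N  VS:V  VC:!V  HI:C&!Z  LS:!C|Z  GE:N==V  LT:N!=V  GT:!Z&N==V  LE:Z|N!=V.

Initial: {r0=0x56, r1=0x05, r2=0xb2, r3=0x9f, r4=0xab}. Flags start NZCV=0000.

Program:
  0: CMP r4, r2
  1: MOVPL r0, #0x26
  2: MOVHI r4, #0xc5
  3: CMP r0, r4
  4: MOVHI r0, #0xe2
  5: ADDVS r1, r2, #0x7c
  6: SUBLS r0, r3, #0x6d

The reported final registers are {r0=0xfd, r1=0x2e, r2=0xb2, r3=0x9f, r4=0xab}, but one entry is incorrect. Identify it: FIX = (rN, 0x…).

FIX = (r0, 0x32)

0: ✓ CMP  NZCV=1000
1: · MOVPL
2: · MOVHI
3: ✓ CMP  NZCV=1001
4: · MOVHI
5: ✓ ADDVS  r1←0x2e
6: ✓ SUBLS  r0←0x32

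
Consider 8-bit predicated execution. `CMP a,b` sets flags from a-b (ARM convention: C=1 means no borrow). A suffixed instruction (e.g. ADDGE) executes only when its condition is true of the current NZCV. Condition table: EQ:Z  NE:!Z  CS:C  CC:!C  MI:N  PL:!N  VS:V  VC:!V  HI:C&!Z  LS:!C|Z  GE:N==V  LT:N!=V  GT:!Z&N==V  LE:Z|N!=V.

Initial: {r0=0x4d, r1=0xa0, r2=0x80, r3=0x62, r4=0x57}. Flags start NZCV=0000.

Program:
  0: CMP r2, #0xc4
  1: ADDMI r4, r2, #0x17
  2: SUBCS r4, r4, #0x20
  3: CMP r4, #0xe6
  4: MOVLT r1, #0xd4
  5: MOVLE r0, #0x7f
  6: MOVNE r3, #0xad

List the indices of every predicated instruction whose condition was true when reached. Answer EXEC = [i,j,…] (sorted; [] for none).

EXEC = [1,4,5,6]

[0] flags=1000 → (cmp)
[1] flags=1000 MI?T → r4=0x97
[2] flags=1000 CS?F → skip
[3] flags=1000 → (cmp)
[4] flags=1000 LT?T → r1=0xd4
[5] flags=1000 LE?T → r0=0x7f
[6] flags=1000 NE?T → r3=0xad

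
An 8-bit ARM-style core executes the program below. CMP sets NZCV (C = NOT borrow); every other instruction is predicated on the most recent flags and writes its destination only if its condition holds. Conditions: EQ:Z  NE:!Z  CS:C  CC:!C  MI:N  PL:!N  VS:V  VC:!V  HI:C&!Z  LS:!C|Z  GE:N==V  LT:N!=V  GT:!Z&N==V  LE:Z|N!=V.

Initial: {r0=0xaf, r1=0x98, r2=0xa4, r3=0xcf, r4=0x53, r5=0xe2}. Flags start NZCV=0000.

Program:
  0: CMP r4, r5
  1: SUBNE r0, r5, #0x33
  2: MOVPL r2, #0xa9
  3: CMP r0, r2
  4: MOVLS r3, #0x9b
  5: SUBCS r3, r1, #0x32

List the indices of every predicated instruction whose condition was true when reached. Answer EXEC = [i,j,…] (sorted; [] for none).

[0] flags=0000 → (cmp)
[1] flags=0000 NE?T → r0=0xaf
[2] flags=0000 PL?T → r2=0xa9
[3] flags=0010 → (cmp)
[4] flags=0010 LS?F → skip
[5] flags=0010 CS?T → r3=0x66

EXEC = [1,2,5]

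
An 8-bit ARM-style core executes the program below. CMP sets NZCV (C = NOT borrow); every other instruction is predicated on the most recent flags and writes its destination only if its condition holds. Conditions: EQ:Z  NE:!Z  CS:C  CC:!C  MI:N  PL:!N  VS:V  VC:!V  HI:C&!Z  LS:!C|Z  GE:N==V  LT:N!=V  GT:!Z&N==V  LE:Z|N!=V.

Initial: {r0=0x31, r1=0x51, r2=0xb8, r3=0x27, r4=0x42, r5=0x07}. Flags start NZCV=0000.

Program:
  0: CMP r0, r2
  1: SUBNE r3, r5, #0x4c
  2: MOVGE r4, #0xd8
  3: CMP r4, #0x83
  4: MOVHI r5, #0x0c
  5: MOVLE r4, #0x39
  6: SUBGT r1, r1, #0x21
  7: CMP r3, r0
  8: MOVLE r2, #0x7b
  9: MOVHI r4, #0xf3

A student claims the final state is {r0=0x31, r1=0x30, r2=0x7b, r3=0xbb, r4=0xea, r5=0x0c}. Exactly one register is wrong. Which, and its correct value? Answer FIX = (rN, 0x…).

FIX = (r4, 0xf3)

0: ✓ CMP  NZCV=0000
1: ✓ SUBNE  r3←0xbb
2: ✓ MOVGE  r4←0xd8
3: ✓ CMP  NZCV=0010
4: ✓ MOVHI  r5←0x0c
5: · MOVLE
6: ✓ SUBGT  r1←0x30
7: ✓ CMP  NZCV=1010
8: ✓ MOVLE  r2←0x7b
9: ✓ MOVHI  r4←0xf3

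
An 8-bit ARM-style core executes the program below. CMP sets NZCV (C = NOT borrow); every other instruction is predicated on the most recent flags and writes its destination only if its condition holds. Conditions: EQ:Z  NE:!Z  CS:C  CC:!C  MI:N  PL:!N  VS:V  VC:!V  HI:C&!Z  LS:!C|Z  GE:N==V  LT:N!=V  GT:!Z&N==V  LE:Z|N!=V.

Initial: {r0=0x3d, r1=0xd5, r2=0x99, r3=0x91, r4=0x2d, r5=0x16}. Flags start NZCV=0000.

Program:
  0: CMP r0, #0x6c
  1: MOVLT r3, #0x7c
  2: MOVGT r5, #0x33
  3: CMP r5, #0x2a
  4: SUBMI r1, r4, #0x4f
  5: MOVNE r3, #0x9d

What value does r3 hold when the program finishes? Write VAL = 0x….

VAL = 0x9d

0: ✓ CMP  NZCV=1000
1: ✓ MOVLT  r3←0x7c
2: · MOVGT
3: ✓ CMP  NZCV=1000
4: ✓ SUBMI  r1←0xde
5: ✓ MOVNE  r3←0x9d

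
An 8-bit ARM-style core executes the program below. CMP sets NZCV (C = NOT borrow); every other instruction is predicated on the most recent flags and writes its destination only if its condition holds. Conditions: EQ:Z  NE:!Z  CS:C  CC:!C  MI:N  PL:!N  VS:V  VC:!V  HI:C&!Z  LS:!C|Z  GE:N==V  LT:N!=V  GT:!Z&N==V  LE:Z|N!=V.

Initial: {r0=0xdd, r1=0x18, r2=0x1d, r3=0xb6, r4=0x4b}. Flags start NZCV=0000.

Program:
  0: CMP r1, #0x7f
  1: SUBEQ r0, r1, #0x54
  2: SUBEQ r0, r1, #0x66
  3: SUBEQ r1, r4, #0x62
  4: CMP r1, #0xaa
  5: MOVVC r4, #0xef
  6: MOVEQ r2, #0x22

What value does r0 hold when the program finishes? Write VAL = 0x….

[0] flags=1000 → (cmp)
[1] flags=1000 EQ?F → skip
[2] flags=1000 EQ?F → skip
[3] flags=1000 EQ?F → skip
[4] flags=0000 → (cmp)
[5] flags=0000 VC?T → r4=0xef
[6] flags=0000 EQ?F → skip

VAL = 0xdd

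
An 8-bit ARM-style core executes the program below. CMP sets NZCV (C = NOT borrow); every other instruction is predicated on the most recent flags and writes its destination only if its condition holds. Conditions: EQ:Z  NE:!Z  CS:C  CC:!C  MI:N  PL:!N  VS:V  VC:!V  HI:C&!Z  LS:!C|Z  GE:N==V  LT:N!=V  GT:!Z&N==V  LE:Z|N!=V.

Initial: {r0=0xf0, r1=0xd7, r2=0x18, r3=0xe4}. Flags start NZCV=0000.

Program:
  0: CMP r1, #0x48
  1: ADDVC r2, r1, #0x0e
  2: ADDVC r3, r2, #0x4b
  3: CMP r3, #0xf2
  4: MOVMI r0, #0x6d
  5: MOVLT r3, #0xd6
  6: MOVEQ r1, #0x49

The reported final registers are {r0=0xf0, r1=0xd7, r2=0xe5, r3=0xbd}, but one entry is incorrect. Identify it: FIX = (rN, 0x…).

[0] flags=1010 → (cmp)
[1] flags=1010 VC?T → r2=0xe5
[2] flags=1010 VC?T → r3=0x30
[3] flags=0000 → (cmp)
[4] flags=0000 MI?F → skip
[5] flags=0000 LT?F → skip
[6] flags=0000 EQ?F → skip

FIX = (r3, 0x30)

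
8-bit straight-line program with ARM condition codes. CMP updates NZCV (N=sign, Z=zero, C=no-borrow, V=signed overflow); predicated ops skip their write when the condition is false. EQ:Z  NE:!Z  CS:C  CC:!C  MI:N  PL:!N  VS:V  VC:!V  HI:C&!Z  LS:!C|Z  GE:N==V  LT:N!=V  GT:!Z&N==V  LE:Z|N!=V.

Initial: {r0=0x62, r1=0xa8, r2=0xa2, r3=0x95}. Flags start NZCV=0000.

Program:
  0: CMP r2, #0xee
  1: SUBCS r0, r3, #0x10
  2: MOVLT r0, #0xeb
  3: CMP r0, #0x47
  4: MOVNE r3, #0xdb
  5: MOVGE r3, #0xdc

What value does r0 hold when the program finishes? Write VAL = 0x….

[0] flags=1000 → (cmp)
[1] flags=1000 CS?F → skip
[2] flags=1000 LT?T → r0=0xeb
[3] flags=1010 → (cmp)
[4] flags=1010 NE?T → r3=0xdb
[5] flags=1010 GE?F → skip

VAL = 0xeb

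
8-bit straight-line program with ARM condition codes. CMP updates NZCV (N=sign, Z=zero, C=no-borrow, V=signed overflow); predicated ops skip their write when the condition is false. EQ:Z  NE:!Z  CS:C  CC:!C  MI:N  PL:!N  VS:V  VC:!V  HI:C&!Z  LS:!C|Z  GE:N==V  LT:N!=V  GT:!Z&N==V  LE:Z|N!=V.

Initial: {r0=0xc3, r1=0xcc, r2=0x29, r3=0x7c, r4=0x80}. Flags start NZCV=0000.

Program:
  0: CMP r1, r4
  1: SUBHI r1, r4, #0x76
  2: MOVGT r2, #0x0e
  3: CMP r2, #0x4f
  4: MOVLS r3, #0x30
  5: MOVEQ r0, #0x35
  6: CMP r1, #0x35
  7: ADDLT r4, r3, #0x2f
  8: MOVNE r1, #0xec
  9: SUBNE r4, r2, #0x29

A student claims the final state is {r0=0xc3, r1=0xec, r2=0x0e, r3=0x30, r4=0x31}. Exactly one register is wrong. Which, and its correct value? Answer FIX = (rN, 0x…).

FIX = (r4, 0xe5)

[0] flags=0010 → (cmp)
[1] flags=0010 HI?T → r1=0x0a
[2] flags=0010 GT?T → r2=0x0e
[3] flags=1000 → (cmp)
[4] flags=1000 LS?T → r3=0x30
[5] flags=1000 EQ?F → skip
[6] flags=1000 → (cmp)
[7] flags=1000 LT?T → r4=0x5f
[8] flags=1000 NE?T → r1=0xec
[9] flags=1000 NE?T → r4=0xe5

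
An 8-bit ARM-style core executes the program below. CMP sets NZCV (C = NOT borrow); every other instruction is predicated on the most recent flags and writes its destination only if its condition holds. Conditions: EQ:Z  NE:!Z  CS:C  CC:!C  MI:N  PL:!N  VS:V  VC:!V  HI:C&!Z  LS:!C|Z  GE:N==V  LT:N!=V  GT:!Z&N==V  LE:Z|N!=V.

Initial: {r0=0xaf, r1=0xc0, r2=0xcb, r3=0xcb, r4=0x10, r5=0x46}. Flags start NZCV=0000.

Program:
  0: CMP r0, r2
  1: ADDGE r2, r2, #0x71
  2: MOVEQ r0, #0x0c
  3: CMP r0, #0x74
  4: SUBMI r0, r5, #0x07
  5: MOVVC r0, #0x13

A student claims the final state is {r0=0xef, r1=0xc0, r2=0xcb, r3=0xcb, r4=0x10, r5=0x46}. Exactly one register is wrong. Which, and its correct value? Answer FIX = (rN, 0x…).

FIX = (r0, 0xaf)

0: ✓ CMP  NZCV=1000
1: · ADDGE
2: · MOVEQ
3: ✓ CMP  NZCV=0011
4: · SUBMI
5: · MOVVC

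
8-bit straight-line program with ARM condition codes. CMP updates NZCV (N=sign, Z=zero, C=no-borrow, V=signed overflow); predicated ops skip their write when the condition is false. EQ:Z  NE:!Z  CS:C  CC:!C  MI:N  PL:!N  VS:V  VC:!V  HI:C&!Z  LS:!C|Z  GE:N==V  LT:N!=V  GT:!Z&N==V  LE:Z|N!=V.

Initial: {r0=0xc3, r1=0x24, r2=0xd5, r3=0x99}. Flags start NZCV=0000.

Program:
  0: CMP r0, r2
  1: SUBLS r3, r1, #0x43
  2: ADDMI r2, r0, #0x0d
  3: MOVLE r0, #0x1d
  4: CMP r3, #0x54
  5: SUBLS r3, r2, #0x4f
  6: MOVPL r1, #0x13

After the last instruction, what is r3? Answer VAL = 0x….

0: ✓ CMP  NZCV=1000
1: ✓ SUBLS  r3←0xe1
2: ✓ ADDMI  r2←0xd0
3: ✓ MOVLE  r0←0x1d
4: ✓ CMP  NZCV=1010
5: · SUBLS
6: · MOVPL

VAL = 0xe1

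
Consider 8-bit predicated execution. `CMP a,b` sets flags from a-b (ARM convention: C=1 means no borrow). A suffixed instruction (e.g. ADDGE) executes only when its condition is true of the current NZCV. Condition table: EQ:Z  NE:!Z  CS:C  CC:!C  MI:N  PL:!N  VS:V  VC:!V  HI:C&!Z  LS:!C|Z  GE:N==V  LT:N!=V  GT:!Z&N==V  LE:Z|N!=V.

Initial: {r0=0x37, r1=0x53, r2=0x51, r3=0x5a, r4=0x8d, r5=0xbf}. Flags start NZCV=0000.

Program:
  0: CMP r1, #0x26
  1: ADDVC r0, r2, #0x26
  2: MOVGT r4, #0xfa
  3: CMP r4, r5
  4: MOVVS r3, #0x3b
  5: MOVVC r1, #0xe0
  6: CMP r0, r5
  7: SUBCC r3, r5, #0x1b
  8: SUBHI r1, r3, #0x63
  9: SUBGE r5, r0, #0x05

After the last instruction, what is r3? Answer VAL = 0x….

0: ✓ CMP  NZCV=0010
1: ✓ ADDVC  r0←0x77
2: ✓ MOVGT  r4←0xfa
3: ✓ CMP  NZCV=0010
4: · MOVVS
5: ✓ MOVVC  r1←0xe0
6: ✓ CMP  NZCV=1001
7: ✓ SUBCC  r3←0xa4
8: · SUBHI
9: ✓ SUBGE  r5←0x72

VAL = 0xa4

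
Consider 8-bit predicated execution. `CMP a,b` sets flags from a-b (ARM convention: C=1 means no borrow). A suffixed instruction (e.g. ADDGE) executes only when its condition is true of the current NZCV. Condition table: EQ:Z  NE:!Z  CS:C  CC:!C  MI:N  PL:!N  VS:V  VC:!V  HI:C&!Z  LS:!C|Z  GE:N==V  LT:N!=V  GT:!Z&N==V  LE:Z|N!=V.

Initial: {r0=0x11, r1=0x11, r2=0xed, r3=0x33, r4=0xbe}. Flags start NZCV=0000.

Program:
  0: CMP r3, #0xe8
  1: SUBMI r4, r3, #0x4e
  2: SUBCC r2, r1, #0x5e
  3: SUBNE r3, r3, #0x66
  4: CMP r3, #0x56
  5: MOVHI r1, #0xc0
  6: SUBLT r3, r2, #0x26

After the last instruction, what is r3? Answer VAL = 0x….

0: ✓ CMP  NZCV=0000
1: · SUBMI
2: ✓ SUBCC  r2←0xb3
3: ✓ SUBNE  r3←0xcd
4: ✓ CMP  NZCV=0011
5: ✓ MOVHI  r1←0xc0
6: ✓ SUBLT  r3←0x8d

VAL = 0x8d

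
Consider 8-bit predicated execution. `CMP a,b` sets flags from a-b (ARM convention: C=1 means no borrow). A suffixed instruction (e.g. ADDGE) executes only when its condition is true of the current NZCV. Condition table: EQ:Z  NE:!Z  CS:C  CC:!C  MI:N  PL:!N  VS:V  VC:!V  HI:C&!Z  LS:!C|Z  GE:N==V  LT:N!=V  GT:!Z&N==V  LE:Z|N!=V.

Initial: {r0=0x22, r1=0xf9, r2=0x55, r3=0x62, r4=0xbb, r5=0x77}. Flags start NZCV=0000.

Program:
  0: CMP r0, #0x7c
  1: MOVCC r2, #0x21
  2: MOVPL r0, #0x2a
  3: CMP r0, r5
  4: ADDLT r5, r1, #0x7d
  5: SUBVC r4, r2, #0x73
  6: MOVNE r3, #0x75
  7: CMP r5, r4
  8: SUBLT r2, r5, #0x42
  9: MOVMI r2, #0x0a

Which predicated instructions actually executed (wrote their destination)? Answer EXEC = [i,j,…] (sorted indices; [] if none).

EXEC = [1,4,5,6,9]

[0] flags=1000 → (cmp)
[1] flags=1000 CC?T → r2=0x21
[2] flags=1000 PL?F → skip
[3] flags=1000 → (cmp)
[4] flags=1000 LT?T → r5=0x76
[5] flags=1000 VC?T → r4=0xae
[6] flags=1000 NE?T → r3=0x75
[7] flags=1001 → (cmp)
[8] flags=1001 LT?F → skip
[9] flags=1001 MI?T → r2=0x0a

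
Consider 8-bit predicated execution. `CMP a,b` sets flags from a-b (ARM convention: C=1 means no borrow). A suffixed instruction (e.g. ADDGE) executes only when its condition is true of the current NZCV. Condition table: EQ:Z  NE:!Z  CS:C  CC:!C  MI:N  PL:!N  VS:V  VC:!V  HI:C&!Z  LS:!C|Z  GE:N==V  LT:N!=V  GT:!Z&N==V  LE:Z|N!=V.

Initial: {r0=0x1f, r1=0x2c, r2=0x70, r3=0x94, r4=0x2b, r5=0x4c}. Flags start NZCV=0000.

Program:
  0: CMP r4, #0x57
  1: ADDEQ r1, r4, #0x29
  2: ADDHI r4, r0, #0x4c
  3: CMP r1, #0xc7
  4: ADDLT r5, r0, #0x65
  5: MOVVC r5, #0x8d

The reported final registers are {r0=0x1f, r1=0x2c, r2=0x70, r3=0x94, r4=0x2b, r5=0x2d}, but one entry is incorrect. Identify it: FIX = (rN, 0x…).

FIX = (r5, 0x8d)

0: ✓ CMP  NZCV=1000
1: · ADDEQ
2: · ADDHI
3: ✓ CMP  NZCV=0000
4: · ADDLT
5: ✓ MOVVC  r5←0x8d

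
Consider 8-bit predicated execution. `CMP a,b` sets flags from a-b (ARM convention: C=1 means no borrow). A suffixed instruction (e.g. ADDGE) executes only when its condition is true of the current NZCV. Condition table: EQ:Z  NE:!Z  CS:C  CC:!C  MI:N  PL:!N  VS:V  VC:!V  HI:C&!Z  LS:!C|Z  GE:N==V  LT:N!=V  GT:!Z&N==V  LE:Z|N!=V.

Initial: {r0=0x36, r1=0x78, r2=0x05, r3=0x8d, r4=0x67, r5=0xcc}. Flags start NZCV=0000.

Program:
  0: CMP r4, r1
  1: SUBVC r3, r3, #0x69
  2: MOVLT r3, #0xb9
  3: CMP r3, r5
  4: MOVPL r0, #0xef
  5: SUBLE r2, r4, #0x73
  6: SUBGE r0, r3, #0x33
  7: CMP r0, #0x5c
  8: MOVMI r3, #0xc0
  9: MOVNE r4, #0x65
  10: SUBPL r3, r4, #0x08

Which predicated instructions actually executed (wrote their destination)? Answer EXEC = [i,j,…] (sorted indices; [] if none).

[0] flags=1000 → (cmp)
[1] flags=1000 VC?T → r3=0x24
[2] flags=1000 LT?T → r3=0xb9
[3] flags=1000 → (cmp)
[4] flags=1000 PL?F → skip
[5] flags=1000 LE?T → r2=0xf4
[6] flags=1000 GE?F → skip
[7] flags=1000 → (cmp)
[8] flags=1000 MI?T → r3=0xc0
[9] flags=1000 NE?T → r4=0x65
[10] flags=1000 PL?F → skip

EXEC = [1,2,5,8,9]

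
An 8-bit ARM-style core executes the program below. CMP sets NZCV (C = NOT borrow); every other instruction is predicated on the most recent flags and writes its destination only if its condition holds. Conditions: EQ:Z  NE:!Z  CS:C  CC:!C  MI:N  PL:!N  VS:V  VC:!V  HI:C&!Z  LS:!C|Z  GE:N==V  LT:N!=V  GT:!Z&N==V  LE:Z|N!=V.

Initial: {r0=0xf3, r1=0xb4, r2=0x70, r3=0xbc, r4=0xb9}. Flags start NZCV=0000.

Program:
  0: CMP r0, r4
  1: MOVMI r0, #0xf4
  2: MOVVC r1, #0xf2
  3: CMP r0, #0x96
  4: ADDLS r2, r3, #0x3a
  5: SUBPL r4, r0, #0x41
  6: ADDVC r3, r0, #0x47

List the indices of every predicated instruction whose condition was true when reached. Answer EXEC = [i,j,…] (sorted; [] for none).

EXEC = [2,5,6]

[0] flags=0010 → (cmp)
[1] flags=0010 MI?F → skip
[2] flags=0010 VC?T → r1=0xf2
[3] flags=0010 → (cmp)
[4] flags=0010 LS?F → skip
[5] flags=0010 PL?T → r4=0xb2
[6] flags=0010 VC?T → r3=0x3a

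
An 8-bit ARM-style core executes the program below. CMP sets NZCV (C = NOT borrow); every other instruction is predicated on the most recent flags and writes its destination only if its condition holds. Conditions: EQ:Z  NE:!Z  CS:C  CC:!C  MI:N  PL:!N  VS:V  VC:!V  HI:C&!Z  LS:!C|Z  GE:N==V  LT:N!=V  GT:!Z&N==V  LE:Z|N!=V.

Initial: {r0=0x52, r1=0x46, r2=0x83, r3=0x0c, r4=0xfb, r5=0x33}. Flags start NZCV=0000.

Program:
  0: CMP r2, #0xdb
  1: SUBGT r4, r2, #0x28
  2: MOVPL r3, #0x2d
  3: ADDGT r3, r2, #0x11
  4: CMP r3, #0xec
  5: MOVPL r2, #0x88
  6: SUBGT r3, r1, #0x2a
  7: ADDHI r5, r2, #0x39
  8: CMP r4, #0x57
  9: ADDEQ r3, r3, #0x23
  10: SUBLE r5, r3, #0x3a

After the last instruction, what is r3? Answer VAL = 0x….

[0] flags=1000 → (cmp)
[1] flags=1000 GT?F → skip
[2] flags=1000 PL?F → skip
[3] flags=1000 GT?F → skip
[4] flags=0000 → (cmp)
[5] flags=0000 PL?T → r2=0x88
[6] flags=0000 GT?T → r3=0x1c
[7] flags=0000 HI?F → skip
[8] flags=1010 → (cmp)
[9] flags=1010 EQ?F → skip
[10] flags=1010 LE?T → r5=0xe2

VAL = 0x1c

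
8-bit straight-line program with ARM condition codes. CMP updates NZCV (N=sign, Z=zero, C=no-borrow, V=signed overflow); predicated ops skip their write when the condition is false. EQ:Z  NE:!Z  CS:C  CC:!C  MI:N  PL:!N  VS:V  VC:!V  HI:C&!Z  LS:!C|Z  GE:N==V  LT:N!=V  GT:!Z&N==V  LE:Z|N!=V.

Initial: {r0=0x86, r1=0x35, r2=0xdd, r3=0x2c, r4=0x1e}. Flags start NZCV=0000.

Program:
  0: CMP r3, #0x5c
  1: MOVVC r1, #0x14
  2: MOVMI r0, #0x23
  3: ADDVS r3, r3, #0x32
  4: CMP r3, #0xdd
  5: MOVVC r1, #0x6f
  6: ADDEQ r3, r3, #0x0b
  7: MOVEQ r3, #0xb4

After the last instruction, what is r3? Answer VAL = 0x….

VAL = 0x2c

0: ✓ CMP  NZCV=1000
1: ✓ MOVVC  r1←0x14
2: ✓ MOVMI  r0←0x23
3: · ADDVS
4: ✓ CMP  NZCV=0000
5: ✓ MOVVC  r1←0x6f
6: · ADDEQ
7: · MOVEQ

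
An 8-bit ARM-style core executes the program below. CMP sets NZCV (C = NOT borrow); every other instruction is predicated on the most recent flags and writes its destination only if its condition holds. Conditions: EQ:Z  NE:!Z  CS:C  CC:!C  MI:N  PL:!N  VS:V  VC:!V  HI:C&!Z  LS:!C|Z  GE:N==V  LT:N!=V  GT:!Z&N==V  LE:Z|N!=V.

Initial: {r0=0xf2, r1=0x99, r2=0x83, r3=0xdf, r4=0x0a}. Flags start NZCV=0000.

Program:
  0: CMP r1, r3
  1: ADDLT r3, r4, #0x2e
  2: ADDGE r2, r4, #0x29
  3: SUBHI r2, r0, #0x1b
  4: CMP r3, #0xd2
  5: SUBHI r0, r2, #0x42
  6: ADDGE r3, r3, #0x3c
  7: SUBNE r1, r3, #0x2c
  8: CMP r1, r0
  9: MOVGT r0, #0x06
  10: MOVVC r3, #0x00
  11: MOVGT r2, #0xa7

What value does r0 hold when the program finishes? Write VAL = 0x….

0: ✓ CMP  NZCV=1000
1: ✓ ADDLT  r3←0x38
2: · ADDGE
3: · SUBHI
4: ✓ CMP  NZCV=0000
5: · SUBHI
6: ✓ ADDGE  r3←0x74
7: ✓ SUBNE  r1←0x48
8: ✓ CMP  NZCV=0000
9: ✓ MOVGT  r0←0x06
10: ✓ MOVVC  r3←0x00
11: ✓ MOVGT  r2←0xa7

VAL = 0x06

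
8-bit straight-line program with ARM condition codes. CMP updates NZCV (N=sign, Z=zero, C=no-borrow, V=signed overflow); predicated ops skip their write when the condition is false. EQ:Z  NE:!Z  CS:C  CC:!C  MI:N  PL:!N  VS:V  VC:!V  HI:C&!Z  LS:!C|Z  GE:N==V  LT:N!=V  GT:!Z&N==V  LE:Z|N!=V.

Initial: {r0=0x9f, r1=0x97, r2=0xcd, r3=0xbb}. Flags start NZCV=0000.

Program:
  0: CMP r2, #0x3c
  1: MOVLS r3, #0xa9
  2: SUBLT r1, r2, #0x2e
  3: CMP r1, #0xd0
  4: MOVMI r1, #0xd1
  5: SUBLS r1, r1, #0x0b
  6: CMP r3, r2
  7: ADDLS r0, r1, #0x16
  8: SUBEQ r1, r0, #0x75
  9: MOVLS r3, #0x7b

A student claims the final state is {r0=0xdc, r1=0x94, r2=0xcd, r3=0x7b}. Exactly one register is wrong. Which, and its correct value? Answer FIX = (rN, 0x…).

FIX = (r1, 0xc6)

[0] flags=1010 → (cmp)
[1] flags=1010 LS?F → skip
[2] flags=1010 LT?T → r1=0x9f
[3] flags=1000 → (cmp)
[4] flags=1000 MI?T → r1=0xd1
[5] flags=1000 LS?T → r1=0xc6
[6] flags=1000 → (cmp)
[7] flags=1000 LS?T → r0=0xdc
[8] flags=1000 EQ?F → skip
[9] flags=1000 LS?T → r3=0x7b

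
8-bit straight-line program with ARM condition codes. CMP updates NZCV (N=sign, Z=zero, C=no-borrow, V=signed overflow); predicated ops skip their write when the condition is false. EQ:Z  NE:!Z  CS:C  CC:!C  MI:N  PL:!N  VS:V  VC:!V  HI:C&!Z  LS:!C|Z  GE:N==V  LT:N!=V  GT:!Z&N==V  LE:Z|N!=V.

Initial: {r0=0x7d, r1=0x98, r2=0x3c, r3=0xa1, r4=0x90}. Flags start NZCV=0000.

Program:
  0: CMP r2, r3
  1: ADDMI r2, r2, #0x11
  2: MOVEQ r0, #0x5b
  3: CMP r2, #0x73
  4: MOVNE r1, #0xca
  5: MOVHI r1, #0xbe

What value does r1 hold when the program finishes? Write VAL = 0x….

[0] flags=1001 → (cmp)
[1] flags=1001 MI?T → r2=0x4d
[2] flags=1001 EQ?F → skip
[3] flags=1000 → (cmp)
[4] flags=1000 NE?T → r1=0xca
[5] flags=1000 HI?F → skip

VAL = 0xca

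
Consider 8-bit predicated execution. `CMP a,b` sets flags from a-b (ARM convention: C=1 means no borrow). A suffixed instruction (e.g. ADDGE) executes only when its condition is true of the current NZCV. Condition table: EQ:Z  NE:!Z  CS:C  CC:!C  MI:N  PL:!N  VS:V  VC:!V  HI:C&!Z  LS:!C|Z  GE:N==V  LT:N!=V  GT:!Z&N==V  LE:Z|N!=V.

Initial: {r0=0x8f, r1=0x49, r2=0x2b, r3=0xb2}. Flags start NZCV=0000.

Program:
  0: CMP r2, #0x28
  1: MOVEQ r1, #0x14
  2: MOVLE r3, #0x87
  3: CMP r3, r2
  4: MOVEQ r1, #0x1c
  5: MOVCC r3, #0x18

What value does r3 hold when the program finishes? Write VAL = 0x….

[0] flags=0010 → (cmp)
[1] flags=0010 EQ?F → skip
[2] flags=0010 LE?F → skip
[3] flags=1010 → (cmp)
[4] flags=1010 EQ?F → skip
[5] flags=1010 CC?F → skip

VAL = 0xb2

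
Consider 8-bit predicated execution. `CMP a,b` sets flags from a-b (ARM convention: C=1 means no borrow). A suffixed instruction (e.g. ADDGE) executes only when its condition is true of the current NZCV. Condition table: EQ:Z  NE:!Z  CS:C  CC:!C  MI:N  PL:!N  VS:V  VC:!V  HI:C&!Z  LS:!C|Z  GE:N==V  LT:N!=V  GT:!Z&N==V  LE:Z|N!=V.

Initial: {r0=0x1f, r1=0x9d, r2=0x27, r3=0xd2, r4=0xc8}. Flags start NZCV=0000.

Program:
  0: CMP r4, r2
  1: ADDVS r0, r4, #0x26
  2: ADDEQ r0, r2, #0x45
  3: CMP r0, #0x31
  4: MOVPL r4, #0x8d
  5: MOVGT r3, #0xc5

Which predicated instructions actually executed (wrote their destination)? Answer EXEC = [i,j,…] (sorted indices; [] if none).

EXEC = []

[0] flags=1010 → (cmp)
[1] flags=1010 VS?F → skip
[2] flags=1010 EQ?F → skip
[3] flags=1000 → (cmp)
[4] flags=1000 PL?F → skip
[5] flags=1000 GT?F → skip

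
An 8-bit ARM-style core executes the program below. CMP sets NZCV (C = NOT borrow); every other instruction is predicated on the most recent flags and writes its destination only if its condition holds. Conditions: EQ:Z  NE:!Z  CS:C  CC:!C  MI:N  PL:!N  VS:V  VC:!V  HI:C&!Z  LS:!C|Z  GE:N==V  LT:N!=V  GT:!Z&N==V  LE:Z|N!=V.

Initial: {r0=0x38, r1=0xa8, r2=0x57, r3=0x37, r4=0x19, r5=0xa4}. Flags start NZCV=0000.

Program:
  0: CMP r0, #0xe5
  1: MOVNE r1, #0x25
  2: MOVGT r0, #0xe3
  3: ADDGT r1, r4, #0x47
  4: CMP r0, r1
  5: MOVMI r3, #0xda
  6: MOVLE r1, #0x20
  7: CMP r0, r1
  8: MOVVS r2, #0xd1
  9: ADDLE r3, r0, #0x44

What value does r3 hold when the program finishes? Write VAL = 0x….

VAL = 0x27

0: ✓ CMP  NZCV=0000
1: ✓ MOVNE  r1←0x25
2: ✓ MOVGT  r0←0xe3
3: ✓ ADDGT  r1←0x60
4: ✓ CMP  NZCV=1010
5: ✓ MOVMI  r3←0xda
6: ✓ MOVLE  r1←0x20
7: ✓ CMP  NZCV=1010
8: · MOVVS
9: ✓ ADDLE  r3←0x27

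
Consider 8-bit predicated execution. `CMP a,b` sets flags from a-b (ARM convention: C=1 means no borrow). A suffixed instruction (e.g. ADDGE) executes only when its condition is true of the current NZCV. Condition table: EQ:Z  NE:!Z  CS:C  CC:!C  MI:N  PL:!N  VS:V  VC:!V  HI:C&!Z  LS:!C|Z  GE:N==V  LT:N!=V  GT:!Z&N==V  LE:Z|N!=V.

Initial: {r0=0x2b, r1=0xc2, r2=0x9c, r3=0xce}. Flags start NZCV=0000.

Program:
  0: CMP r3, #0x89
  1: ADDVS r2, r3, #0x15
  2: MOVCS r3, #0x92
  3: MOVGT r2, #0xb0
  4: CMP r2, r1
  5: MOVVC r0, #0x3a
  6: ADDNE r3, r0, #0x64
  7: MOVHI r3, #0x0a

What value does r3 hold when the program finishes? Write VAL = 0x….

VAL = 0x9e

[0] flags=0010 → (cmp)
[1] flags=0010 VS?F → skip
[2] flags=0010 CS?T → r3=0x92
[3] flags=0010 GT?T → r2=0xb0
[4] flags=1000 → (cmp)
[5] flags=1000 VC?T → r0=0x3a
[6] flags=1000 NE?T → r3=0x9e
[7] flags=1000 HI?F → skip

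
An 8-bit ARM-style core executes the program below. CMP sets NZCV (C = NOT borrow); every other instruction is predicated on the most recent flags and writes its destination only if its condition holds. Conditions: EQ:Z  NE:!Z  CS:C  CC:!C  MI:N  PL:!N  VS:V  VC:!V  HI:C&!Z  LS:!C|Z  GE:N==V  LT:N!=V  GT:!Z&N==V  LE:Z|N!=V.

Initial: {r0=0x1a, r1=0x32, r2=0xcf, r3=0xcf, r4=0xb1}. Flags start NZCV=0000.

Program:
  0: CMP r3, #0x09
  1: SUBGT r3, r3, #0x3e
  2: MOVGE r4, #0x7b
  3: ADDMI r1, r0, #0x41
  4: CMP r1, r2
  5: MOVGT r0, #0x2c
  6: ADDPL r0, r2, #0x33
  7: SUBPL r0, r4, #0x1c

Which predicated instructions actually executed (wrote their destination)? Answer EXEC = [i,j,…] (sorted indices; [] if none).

0: ✓ CMP  NZCV=1010
1: · SUBGT
2: · MOVGE
3: ✓ ADDMI  r1←0x5b
4: ✓ CMP  NZCV=1001
5: ✓ MOVGT  r0←0x2c
6: · ADDPL
7: · SUBPL

EXEC = [3,5]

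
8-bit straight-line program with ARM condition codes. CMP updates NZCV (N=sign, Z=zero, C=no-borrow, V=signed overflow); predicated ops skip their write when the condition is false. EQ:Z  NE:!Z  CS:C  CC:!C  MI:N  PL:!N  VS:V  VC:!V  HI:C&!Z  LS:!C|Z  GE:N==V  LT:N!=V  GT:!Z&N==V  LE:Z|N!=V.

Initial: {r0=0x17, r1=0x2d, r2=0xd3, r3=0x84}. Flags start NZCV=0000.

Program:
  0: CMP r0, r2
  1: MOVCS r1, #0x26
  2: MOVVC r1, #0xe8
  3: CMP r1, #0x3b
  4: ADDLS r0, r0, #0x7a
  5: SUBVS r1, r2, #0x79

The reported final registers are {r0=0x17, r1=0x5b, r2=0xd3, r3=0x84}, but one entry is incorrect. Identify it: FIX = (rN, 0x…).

[0] flags=0000 → (cmp)
[1] flags=0000 CS?F → skip
[2] flags=0000 VC?T → r1=0xe8
[3] flags=1010 → (cmp)
[4] flags=1010 LS?F → skip
[5] flags=1010 VS?F → skip

FIX = (r1, 0xe8)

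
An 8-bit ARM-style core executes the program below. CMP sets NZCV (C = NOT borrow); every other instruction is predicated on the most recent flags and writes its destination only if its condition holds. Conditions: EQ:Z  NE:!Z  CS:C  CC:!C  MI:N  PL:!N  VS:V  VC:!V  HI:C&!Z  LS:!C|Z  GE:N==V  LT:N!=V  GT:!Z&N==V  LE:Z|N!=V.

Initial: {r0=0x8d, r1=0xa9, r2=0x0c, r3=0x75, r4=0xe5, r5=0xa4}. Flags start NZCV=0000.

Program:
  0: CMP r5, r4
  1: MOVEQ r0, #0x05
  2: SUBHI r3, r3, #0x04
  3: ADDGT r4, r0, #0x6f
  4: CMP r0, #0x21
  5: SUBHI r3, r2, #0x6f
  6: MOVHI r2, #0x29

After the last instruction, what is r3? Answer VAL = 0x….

VAL = 0x9d

0: ✓ CMP  NZCV=1000
1: · MOVEQ
2: · SUBHI
3: · ADDGT
4: ✓ CMP  NZCV=0011
5: ✓ SUBHI  r3←0x9d
6: ✓ MOVHI  r2←0x29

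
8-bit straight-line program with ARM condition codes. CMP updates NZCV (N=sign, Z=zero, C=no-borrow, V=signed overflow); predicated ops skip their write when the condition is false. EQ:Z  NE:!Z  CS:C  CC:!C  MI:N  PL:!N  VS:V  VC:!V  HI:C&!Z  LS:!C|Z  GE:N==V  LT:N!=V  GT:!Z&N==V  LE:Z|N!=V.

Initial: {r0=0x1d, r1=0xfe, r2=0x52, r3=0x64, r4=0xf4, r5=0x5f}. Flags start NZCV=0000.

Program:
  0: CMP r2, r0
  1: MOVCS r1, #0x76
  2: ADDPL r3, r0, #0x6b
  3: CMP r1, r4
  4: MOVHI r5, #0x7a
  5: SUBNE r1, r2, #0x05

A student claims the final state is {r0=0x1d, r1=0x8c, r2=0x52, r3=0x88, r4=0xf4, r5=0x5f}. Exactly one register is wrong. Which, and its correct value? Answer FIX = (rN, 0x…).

[0] flags=0010 → (cmp)
[1] flags=0010 CS?T → r1=0x76
[2] flags=0010 PL?T → r3=0x88
[3] flags=1001 → (cmp)
[4] flags=1001 HI?F → skip
[5] flags=1001 NE?T → r1=0x4d

FIX = (r1, 0x4d)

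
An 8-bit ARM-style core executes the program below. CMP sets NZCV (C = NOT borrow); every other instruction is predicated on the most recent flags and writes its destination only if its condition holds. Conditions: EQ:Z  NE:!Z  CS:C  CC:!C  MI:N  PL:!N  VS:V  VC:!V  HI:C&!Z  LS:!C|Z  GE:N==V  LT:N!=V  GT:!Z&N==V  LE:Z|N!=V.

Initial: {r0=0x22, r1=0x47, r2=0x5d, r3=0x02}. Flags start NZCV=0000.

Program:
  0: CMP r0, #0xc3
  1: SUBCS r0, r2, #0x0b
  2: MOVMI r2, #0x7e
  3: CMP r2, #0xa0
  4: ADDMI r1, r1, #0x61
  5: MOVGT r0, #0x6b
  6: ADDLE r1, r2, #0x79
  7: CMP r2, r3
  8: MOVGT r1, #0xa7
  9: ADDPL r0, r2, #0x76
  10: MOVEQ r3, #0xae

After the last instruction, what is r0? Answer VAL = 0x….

0: ✓ CMP  NZCV=0000
1: · SUBCS
2: · MOVMI
3: ✓ CMP  NZCV=1001
4: ✓ ADDMI  r1←0xa8
5: ✓ MOVGT  r0←0x6b
6: · ADDLE
7: ✓ CMP  NZCV=0010
8: ✓ MOVGT  r1←0xa7
9: ✓ ADDPL  r0←0xd3
10: · MOVEQ

VAL = 0xd3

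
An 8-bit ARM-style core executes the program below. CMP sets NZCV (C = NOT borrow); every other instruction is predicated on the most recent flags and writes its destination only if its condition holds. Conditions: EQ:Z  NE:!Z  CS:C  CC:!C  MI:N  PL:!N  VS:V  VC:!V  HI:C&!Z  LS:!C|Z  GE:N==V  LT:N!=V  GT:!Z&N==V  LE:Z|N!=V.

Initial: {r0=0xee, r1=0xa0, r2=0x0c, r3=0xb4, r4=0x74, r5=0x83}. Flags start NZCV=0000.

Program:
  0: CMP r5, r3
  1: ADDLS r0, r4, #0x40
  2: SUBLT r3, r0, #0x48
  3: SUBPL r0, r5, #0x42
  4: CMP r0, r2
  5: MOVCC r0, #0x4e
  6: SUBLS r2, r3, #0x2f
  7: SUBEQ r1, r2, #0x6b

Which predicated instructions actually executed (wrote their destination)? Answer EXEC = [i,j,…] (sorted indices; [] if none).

[0] flags=1000 → (cmp)
[1] flags=1000 LS?T → r0=0xb4
[2] flags=1000 LT?T → r3=0x6c
[3] flags=1000 PL?F → skip
[4] flags=1010 → (cmp)
[5] flags=1010 CC?F → skip
[6] flags=1010 LS?F → skip
[7] flags=1010 EQ?F → skip

EXEC = [1,2]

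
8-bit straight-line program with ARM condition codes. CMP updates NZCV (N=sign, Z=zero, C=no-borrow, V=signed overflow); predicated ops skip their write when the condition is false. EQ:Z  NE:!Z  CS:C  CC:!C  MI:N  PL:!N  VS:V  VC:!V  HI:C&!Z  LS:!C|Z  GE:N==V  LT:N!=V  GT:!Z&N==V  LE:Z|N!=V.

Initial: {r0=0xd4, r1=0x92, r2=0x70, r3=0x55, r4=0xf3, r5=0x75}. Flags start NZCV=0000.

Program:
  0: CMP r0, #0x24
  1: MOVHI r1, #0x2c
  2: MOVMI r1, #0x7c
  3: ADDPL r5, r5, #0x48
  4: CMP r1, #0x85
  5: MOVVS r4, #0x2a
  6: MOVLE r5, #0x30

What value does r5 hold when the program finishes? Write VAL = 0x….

VAL = 0x75

0: ✓ CMP  NZCV=1010
1: ✓ MOVHI  r1←0x2c
2: ✓ MOVMI  r1←0x7c
3: · ADDPL
4: ✓ CMP  NZCV=1001
5: ✓ MOVVS  r4←0x2a
6: · MOVLE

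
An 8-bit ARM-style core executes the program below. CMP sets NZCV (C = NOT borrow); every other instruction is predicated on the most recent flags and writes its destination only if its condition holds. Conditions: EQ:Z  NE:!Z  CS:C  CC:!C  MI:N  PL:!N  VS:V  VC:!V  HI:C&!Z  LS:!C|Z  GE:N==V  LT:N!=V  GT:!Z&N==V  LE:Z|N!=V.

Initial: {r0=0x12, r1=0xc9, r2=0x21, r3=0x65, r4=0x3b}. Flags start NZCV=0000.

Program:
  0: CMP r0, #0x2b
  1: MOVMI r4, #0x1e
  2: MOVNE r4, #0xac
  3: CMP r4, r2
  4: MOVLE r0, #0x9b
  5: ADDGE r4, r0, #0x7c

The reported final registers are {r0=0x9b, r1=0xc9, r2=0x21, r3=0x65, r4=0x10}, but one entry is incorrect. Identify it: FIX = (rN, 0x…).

FIX = (r4, 0xac)

0: ✓ CMP  NZCV=1000
1: ✓ MOVMI  r4←0x1e
2: ✓ MOVNE  r4←0xac
3: ✓ CMP  NZCV=1010
4: ✓ MOVLE  r0←0x9b
5: · ADDGE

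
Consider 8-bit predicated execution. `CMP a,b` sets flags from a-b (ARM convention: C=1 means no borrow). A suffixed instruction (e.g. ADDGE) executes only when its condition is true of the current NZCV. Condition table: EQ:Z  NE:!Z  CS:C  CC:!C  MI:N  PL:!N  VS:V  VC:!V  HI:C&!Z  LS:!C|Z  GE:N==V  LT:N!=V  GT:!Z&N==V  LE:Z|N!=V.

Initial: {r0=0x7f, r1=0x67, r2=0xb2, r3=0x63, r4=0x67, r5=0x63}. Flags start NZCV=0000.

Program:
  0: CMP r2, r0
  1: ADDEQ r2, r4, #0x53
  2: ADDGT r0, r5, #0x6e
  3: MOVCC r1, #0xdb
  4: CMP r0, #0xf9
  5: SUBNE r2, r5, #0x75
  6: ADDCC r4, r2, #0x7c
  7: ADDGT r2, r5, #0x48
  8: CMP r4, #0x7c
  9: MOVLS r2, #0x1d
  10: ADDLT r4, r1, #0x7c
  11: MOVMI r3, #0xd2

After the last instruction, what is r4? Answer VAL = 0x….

VAL = 0xe3

[0] flags=0011 → (cmp)
[1] flags=0011 EQ?F → skip
[2] flags=0011 GT?F → skip
[3] flags=0011 CC?F → skip
[4] flags=1001 → (cmp)
[5] flags=1001 NE?T → r2=0xee
[6] flags=1001 CC?T → r4=0x6a
[7] flags=1001 GT?T → r2=0xab
[8] flags=1000 → (cmp)
[9] flags=1000 LS?T → r2=0x1d
[10] flags=1000 LT?T → r4=0xe3
[11] flags=1000 MI?T → r3=0xd2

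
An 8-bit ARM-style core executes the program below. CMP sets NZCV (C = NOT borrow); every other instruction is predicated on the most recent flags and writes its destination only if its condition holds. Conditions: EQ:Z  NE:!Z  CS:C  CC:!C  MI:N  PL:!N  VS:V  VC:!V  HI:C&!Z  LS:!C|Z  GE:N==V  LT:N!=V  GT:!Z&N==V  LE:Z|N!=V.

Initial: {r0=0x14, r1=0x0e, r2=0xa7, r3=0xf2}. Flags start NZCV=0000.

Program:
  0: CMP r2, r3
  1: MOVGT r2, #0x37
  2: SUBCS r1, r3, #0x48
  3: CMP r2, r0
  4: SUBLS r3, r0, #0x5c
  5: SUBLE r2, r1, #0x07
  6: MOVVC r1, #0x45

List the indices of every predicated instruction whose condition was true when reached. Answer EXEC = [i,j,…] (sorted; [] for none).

EXEC = [5,6]

0: ✓ CMP  NZCV=1000
1: · MOVGT
2: · SUBCS
3: ✓ CMP  NZCV=1010
4: · SUBLS
5: ✓ SUBLE  r2←0x07
6: ✓ MOVVC  r1←0x45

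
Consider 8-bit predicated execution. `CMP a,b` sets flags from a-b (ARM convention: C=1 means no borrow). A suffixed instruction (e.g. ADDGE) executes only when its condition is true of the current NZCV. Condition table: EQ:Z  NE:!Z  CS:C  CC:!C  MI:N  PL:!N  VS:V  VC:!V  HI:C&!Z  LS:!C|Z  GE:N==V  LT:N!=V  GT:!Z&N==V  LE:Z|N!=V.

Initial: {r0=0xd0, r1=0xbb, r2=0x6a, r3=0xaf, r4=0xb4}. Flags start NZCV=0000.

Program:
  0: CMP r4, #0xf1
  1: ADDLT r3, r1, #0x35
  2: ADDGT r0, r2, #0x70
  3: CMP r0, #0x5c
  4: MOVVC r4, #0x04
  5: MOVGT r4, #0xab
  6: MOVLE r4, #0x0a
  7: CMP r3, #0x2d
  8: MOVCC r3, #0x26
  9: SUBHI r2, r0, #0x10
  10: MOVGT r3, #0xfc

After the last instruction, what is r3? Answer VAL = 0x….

VAL = 0xf0

0: ✓ CMP  NZCV=1000
1: ✓ ADDLT  r3←0xf0
2: · ADDGT
3: ✓ CMP  NZCV=0011
4: · MOVVC
5: · MOVGT
6: ✓ MOVLE  r4←0x0a
7: ✓ CMP  NZCV=1010
8: · MOVCC
9: ✓ SUBHI  r2←0xc0
10: · MOVGT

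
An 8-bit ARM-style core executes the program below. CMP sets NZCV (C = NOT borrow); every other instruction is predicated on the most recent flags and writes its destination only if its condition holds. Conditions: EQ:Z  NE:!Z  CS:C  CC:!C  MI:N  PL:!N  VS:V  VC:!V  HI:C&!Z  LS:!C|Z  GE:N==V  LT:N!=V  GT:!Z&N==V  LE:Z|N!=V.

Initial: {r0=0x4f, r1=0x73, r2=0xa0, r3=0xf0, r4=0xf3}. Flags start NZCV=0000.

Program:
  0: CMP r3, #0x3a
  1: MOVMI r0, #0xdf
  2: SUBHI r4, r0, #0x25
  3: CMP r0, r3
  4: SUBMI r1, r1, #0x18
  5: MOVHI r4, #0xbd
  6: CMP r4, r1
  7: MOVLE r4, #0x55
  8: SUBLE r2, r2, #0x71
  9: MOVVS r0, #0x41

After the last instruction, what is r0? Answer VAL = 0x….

VAL = 0x41

0: ✓ CMP  NZCV=1010
1: ✓ MOVMI  r0←0xdf
2: ✓ SUBHI  r4←0xba
3: ✓ CMP  NZCV=1000
4: ✓ SUBMI  r1←0x5b
5: · MOVHI
6: ✓ CMP  NZCV=0011
7: ✓ MOVLE  r4←0x55
8: ✓ SUBLE  r2←0x2f
9: ✓ MOVVS  r0←0x41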